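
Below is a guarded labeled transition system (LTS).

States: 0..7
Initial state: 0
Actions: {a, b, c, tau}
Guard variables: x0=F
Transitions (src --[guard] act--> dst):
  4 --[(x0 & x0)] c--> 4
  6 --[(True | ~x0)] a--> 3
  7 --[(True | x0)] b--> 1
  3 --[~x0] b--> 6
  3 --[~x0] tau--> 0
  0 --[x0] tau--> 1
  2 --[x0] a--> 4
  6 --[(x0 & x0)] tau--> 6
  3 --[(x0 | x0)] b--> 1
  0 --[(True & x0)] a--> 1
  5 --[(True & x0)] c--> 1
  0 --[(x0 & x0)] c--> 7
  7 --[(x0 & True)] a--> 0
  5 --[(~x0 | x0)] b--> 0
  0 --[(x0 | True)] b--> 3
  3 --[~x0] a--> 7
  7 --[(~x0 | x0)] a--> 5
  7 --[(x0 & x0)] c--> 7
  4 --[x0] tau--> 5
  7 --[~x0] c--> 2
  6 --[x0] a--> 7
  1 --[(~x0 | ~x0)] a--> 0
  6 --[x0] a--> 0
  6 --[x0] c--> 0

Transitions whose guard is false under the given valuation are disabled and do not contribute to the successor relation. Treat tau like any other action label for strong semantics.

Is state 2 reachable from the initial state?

Answer: REACHABLE

Trace:
Guard filter leaves 10 enabled edge(s).
Layer 0: {0}
Layer 1: {3}  total {0,3}
Layer 2: {6,7}  total {0,3,6,7}
Layer 3: {1,2,5}  total {0,1,2,3,5,6,7}
Reachable = {0,1,2,3,5,6,7}
Path to 2: b·a·c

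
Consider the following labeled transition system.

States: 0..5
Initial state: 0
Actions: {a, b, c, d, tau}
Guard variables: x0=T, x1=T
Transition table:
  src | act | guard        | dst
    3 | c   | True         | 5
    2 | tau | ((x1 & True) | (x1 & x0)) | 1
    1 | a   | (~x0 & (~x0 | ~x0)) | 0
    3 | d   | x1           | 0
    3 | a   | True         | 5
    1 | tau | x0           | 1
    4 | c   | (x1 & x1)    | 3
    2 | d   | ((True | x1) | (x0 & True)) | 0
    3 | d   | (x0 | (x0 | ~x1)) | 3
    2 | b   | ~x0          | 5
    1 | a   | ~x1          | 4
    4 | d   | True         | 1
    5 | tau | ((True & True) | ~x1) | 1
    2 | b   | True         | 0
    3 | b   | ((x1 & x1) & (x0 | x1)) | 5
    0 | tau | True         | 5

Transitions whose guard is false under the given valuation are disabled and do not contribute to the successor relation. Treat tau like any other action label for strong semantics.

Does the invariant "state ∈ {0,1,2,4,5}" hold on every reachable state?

Answer: INVARIANT HOLDS

Working:
Allowed set {0,1,2,4,5}
R = {0,1,5}
  0: safe
  1: safe
  5: safe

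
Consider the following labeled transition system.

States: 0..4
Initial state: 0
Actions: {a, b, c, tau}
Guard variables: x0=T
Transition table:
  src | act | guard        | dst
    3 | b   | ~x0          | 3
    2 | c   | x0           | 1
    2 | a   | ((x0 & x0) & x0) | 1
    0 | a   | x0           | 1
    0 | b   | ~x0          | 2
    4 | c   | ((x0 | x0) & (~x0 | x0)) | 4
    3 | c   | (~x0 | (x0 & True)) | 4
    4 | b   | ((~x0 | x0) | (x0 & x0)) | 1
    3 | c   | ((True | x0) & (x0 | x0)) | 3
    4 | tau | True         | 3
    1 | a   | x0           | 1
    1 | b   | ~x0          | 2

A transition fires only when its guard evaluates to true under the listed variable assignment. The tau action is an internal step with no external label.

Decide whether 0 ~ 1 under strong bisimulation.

Compute ~ classes (split until stable):
  π0 = {{0,1,2,3,4}}
  π1 = {{0,1},{2},{3},{4}}
4 equivalence class(es) (converged in 2)
0∈{0,1}, 1∈{0,1}

Answer: BISIMILAR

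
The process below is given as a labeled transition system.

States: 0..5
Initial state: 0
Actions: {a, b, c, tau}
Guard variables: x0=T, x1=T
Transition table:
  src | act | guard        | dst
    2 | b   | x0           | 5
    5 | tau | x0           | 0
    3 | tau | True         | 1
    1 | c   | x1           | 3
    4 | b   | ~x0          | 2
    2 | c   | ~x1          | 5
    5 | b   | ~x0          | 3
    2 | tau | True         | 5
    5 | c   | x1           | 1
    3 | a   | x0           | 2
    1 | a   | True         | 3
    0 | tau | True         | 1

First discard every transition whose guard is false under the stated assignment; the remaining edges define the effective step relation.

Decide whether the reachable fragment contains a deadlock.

Answer: DEADLOCK-FREE

Working:
Reach set: {0,1,2,3,5}
  0: tau→1  [1 exit(s)]
  1: a→3  c→3  [2 exit(s)]
  2: b→5  tau→5  [2 exit(s)]
  3: a→2  tau→1  [2 exit(s)]
  5: c→1  tau→0  [2 exit(s)]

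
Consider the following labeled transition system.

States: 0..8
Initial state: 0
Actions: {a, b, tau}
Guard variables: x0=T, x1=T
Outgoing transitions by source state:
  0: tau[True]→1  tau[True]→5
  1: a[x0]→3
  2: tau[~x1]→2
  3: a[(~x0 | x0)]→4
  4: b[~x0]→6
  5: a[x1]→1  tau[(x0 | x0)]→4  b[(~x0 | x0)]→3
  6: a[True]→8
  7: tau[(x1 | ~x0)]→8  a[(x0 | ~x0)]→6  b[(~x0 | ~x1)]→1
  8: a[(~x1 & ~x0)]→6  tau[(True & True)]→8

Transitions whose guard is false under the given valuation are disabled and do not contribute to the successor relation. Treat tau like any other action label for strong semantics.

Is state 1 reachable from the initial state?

Answer: REACHABLE

Analysis:
11 transition(s) survive guard evaluation.
depth 0: {0}
depth 1: {1,5}  cumulative {0,1,5}
depth 2: {3,4}  cumulative {0,1,3,4,5}
Reach set: {0,1,3,4,5}
witness 1: tau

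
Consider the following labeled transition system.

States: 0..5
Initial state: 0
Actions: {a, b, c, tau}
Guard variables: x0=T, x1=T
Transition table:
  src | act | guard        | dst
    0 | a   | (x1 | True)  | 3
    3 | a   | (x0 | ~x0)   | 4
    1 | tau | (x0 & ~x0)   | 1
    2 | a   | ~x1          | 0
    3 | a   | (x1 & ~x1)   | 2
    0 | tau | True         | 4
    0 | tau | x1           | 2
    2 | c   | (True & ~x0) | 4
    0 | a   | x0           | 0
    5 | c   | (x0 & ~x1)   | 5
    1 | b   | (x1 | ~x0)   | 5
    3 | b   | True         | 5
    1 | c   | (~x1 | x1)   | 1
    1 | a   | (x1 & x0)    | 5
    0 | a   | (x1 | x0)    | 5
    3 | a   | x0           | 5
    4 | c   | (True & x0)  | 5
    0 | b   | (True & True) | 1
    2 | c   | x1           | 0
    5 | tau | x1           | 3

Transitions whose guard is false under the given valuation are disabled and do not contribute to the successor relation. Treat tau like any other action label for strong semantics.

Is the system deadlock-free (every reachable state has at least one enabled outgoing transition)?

Reachable = {0,1,2,3,4,5}
  0: a→0  a→3  a→5  b→1  tau→2  tau→4  [6 out]
  1: a→5  b→5  c→1  [3 out]
  2: c→0  [1 out]
  3: a→4  a→5  b→5  [3 out]
  4: c→5  [1 out]
  5: tau→3  [1 out]

Answer: DEADLOCK-FREE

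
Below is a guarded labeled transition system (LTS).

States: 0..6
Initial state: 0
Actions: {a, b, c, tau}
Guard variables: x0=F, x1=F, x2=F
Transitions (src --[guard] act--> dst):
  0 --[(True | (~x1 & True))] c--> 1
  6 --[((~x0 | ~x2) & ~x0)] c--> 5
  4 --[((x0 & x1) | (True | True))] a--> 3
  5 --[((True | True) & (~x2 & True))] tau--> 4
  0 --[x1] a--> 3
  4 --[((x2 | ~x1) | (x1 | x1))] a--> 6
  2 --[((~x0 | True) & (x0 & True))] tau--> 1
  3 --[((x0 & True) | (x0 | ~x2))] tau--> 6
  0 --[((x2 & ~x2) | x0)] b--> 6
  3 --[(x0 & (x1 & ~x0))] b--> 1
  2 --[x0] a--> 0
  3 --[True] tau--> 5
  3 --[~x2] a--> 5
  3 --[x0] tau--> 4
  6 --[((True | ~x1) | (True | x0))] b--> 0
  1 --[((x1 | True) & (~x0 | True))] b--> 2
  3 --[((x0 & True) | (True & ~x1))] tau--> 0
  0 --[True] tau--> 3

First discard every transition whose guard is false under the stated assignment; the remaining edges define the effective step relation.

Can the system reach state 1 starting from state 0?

12 transition(s) survive guard evaluation.
depth 0: {0}
depth 1: {1,3}  now seen {0,1,3}
depth 2: {2,5,6}  now seen {0,1,2,3,5,6}
depth 3: {4}  now seen {0,1,2,3,4,5,6}
R = {0,1,2,3,4,5,6}
trace reaching 1: c

Answer: REACHABLE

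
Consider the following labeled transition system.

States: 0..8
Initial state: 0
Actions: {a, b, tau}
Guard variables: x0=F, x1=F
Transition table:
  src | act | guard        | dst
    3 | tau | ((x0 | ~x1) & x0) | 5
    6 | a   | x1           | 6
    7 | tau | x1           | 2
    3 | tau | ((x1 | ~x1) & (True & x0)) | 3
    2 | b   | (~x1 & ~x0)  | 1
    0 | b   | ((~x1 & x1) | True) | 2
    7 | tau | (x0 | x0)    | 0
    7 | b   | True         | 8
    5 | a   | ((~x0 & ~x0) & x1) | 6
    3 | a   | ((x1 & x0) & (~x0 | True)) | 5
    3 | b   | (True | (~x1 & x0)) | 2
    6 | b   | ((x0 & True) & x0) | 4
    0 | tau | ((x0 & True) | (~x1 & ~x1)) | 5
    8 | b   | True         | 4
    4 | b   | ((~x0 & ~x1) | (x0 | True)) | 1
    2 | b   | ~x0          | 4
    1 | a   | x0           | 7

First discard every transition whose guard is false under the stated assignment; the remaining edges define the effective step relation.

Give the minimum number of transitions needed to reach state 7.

Answer: UNREACHABLE

Working:
BFS to 7:
  Layer 0: {0}
  Layer 1: {2,5}
  Layer 2: {1,4}
7 never appears.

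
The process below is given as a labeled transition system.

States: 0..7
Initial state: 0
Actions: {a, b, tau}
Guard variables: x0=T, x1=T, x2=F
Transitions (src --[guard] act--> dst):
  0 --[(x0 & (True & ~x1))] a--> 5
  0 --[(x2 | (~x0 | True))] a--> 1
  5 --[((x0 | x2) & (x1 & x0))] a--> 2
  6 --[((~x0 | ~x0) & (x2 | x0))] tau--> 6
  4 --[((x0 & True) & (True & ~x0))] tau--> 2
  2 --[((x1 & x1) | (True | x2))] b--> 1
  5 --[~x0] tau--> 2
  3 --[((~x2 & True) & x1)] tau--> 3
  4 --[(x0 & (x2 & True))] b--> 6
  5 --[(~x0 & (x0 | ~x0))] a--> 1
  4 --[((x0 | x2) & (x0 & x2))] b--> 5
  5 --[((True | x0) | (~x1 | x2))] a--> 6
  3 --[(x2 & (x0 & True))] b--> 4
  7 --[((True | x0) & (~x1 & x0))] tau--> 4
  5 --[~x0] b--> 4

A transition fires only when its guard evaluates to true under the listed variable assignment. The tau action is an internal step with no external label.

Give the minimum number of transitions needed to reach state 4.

BFS to 4:
  depth 0: {0}
  depth 1: {1}
4 never appears.

Answer: UNREACHABLE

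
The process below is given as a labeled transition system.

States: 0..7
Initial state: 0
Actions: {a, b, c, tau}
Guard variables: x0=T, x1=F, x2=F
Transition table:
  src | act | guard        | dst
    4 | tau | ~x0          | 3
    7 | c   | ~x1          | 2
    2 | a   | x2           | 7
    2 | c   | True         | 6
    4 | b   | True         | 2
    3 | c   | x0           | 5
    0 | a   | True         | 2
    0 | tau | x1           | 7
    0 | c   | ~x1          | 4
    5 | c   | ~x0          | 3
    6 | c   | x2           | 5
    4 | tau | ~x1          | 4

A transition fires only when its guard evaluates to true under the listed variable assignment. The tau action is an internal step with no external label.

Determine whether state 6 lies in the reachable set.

After dropping false guards: 7 live edges.
Layer 0: {0}
Layer 1: {2,4}  cumulative {0,2,4}
Layer 2: {6}  cumulative {0,2,4,6}
Reach set: {0,2,4,6}
trace reaching 6: a·c

Answer: REACHABLE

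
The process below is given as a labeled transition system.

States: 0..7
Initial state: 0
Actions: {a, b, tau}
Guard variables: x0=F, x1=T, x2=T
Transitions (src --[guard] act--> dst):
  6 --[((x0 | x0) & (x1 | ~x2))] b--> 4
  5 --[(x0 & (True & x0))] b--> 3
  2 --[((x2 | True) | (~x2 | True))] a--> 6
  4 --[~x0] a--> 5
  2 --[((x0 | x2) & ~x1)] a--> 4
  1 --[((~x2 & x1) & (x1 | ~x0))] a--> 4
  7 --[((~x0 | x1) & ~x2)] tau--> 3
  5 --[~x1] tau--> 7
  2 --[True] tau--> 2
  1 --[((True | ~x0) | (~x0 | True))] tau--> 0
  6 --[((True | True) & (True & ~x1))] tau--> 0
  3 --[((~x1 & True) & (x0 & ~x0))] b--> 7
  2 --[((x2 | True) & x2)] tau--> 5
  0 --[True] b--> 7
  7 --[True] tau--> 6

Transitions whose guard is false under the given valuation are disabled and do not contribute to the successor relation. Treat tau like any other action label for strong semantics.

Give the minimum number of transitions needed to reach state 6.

Breadth-first toward 6:
  depth 0: {0}
  depth 1: {7}
  depth 2: {6}
first hit 6 at d=2 via b·tau

Answer: 2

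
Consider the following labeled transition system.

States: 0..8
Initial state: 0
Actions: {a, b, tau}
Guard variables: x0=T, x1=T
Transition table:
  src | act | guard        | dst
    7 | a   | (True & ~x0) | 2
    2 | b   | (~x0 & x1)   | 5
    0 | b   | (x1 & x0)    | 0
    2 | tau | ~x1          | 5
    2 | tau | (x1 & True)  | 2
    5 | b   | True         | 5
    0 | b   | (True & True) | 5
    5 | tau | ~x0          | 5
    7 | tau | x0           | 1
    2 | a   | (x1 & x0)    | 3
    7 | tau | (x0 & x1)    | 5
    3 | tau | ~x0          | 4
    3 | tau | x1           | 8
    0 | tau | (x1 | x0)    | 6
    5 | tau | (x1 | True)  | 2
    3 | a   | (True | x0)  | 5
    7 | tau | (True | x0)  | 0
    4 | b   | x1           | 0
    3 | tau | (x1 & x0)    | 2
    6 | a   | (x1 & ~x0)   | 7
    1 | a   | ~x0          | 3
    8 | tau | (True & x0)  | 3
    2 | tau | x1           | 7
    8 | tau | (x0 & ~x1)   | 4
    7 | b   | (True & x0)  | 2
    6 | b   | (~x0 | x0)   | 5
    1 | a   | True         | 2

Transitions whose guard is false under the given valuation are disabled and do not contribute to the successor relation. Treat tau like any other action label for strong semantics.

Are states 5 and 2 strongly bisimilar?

Answer: NOT BISIMILAR

Working:
Bisimulation quotient by refinement:
  π0 = {{0,1,2,3,4,5,6,7,8}}
  π1 = {{0,5,7},{1},{2,3},{4,6},{8}}
  π2 = {{0},{1},{2},{3},{4,6},{5},{7},{8}}
  π3 = {{0},{1},{2},{3},{4},{5},{6},{7},{8}}
Fixed point at round 4; 9 class(es).
[5]={5}  [2]={2}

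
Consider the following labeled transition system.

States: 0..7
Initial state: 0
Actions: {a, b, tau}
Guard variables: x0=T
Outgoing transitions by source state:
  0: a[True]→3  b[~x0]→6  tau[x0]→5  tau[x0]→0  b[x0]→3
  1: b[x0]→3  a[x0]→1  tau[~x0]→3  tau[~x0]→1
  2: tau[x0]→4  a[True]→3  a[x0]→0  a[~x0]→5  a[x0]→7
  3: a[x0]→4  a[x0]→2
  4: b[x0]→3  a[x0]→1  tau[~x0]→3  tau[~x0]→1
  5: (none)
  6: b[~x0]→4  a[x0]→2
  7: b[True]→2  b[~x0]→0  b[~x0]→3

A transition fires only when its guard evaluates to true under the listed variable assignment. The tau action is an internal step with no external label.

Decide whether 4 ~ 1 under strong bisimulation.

Refine partition for ~:
  round 0: {{0,1,2,3,4,5,6,7}}
  round 1: {{0},{1,4},{2},{3,6},{5},{7}}
  round 2: {{0},{1,4},{2},{3},{5},{6},{7}}
7 equivalence class(es) (converged in 3)
4∈{1,4}, 1∈{1,4}

Answer: BISIMILAR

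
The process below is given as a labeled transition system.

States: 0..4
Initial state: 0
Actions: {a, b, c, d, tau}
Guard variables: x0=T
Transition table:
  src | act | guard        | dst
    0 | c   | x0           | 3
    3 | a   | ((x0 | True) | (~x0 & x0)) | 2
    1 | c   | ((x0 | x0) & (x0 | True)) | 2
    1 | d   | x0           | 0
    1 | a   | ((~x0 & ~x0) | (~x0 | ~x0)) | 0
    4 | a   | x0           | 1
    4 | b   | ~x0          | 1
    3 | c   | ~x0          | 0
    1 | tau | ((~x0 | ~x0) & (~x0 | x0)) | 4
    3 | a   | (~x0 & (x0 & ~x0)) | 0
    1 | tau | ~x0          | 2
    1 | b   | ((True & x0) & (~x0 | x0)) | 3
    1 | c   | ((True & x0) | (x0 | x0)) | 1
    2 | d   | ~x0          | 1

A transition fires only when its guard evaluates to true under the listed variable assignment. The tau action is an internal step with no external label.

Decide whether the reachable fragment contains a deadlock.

Answer: DEADLOCK at state 2

Trace:
Reach set: {0,2,3}
  0: c→3  [deg 1]
  2: ∅  [no exit]
  3: a→2  [deg 1]
Path to 2: c·a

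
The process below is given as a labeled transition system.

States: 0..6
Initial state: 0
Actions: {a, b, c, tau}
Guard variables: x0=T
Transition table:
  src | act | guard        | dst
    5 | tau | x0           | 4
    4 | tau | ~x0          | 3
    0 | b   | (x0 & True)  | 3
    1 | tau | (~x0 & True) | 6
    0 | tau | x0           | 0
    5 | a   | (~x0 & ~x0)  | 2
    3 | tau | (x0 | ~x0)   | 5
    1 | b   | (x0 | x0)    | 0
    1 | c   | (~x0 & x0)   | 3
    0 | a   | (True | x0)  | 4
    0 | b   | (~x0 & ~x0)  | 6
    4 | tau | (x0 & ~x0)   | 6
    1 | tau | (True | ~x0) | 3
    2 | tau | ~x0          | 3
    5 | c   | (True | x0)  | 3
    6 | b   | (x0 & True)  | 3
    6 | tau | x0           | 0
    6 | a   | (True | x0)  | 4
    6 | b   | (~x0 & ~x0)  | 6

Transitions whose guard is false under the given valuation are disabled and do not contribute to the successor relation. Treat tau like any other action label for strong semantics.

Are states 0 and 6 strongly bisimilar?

Answer: BISIMILAR

Working:
Bisimulation quotient by refinement:
  round 0: {{0,1,2,3,4,5,6}}
  round 1: {{0,6},{1},{2,4},{3},{5}}
stable after 2 split(s): 5 block(s)
class of 0: {0,6}; class of 6: {0,6}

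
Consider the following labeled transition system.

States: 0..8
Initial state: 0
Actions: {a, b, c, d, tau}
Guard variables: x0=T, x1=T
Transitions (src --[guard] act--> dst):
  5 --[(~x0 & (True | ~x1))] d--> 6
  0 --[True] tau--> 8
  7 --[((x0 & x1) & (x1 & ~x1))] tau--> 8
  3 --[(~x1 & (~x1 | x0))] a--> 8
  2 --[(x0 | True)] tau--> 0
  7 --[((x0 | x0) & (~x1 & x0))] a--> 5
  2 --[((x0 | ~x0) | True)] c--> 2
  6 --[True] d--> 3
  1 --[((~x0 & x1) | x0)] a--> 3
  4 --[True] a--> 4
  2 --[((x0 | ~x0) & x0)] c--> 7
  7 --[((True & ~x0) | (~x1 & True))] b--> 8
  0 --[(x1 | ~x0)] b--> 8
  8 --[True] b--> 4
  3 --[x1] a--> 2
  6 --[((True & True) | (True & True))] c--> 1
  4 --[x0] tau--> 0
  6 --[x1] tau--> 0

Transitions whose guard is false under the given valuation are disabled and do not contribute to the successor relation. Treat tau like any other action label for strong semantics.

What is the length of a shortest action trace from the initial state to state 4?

Answer: 2

Trace:
BFS to 4:
  Layer 0: {0}
  Layer 1: {8}
  Layer 2: {4}
depth(4)=2, e.g. b·b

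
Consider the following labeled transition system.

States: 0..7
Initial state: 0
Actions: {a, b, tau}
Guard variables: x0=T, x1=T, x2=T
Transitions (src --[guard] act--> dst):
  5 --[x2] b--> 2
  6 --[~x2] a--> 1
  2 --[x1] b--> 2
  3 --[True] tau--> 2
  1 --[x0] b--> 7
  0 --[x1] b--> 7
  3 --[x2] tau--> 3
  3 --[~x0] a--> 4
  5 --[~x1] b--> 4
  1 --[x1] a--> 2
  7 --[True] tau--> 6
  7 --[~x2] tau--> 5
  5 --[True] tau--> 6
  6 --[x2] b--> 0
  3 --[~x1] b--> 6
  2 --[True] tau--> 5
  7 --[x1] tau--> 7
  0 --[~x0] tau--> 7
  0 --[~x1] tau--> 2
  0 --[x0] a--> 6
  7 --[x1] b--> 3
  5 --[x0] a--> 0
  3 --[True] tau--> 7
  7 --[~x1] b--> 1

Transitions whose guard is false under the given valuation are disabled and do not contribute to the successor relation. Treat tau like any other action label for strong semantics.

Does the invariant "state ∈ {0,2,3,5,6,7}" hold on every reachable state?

Answer: INVARIANT HOLDS

Analysis:
Safe = {0,2,3,5,6,7}
R = {0,2,3,5,6,7}
  0: safe
  2: safe
  3: safe
  5: safe
  6: safe
  7: safe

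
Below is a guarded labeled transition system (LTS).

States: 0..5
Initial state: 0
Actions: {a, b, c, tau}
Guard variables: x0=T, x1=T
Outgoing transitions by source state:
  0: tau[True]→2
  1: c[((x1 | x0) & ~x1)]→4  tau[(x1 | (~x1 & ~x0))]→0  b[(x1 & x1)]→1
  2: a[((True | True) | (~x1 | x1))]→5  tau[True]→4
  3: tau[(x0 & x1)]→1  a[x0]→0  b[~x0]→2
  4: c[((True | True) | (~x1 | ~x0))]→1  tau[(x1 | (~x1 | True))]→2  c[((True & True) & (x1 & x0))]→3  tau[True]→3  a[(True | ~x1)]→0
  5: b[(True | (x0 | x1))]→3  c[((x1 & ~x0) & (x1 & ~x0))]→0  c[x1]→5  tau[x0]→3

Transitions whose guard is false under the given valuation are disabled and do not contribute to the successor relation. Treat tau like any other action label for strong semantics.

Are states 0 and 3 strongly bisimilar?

Compute ~ classes (split until stable):
  round 0: {{0,1,2,3,4,5}}
  round 1: {{0},{1},{2,3},{4},{5}}
  round 2: {{0},{1},{2},{3},{4},{5}}
stable after 3 split(s): 6 block(s)
[0]={0}  [3]={3}

Answer: NOT BISIMILAR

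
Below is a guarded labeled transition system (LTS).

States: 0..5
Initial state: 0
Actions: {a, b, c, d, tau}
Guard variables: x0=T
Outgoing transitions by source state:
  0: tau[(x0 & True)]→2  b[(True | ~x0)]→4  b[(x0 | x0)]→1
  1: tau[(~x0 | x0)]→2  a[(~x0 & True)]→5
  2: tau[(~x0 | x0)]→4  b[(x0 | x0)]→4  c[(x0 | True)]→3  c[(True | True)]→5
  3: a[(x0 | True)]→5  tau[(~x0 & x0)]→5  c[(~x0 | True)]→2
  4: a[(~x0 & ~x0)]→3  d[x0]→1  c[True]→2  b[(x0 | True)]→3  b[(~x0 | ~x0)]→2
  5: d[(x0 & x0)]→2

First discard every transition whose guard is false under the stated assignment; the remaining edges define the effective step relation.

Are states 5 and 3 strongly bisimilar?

Answer: NOT BISIMILAR

Working:
Refine partition for ~:
  round 0: {{0,1,2,3,4,5}}
  round 1: {{0},{1},{2},{3},{4},{5}}
stable after 2 split(s): 6 block(s)
class of 5: {5}; class of 3: {3}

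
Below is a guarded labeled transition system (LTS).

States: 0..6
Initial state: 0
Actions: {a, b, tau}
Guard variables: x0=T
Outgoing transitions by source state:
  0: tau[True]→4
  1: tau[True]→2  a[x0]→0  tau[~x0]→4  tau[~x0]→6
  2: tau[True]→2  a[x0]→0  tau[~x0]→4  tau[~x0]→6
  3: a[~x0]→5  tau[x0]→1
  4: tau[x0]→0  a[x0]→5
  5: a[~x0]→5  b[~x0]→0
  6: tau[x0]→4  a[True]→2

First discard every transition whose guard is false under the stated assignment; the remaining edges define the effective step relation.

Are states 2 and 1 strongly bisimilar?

Refine partition for ~:
  π0 = {{0,1,2,3,4,5,6}}
  π1 = {{0,3},{1,2,4,6},{5}}
  π2 = {{0,3},{1,2},{4},{5},{6}}
  π3 = {{0},{1,2},{3},{4},{5},{6}}
6 equivalence class(es) (converged in 4)
2∈{1,2}, 1∈{1,2}

Answer: BISIMILAR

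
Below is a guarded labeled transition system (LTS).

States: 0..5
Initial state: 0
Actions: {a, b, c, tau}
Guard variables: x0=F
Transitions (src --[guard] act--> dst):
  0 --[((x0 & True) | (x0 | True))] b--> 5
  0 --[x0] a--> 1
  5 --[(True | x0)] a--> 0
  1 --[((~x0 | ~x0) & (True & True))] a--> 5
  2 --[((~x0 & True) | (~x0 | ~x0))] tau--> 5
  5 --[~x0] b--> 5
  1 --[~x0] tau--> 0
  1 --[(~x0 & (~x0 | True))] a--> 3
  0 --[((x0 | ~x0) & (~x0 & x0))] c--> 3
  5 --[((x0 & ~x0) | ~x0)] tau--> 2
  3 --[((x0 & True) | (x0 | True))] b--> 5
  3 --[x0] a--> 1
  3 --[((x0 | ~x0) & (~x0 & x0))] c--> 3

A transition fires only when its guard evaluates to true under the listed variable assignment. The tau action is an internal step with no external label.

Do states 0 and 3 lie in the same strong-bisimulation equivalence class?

Refine partition for ~:
  P[0] = {{0,1,2,3,4,5}}
  P[1] = {{0,3},{1},{2},{4},{5}}
stable after 2 split(s): 5 block(s)
class of 0: {0,3}; class of 3: {0,3}

Answer: BISIMILAR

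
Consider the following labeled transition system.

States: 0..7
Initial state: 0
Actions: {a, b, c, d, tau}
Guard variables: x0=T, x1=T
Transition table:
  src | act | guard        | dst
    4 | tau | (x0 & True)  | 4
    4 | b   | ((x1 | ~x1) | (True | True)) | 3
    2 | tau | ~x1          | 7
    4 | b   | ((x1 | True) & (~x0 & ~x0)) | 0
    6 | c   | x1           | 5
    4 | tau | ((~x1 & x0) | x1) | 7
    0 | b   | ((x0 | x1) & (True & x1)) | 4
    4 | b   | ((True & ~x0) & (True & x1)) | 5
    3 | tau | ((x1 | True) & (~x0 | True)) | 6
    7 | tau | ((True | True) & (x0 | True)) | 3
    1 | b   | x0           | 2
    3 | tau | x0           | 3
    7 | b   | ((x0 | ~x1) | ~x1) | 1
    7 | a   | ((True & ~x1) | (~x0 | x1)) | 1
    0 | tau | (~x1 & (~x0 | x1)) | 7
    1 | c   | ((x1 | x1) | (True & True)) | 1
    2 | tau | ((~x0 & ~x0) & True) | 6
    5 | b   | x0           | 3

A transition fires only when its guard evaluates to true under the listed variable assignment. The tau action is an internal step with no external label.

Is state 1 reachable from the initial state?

After dropping false guards: 13 live edges.
depth 0: {0}
depth 1: {4}  total {0,4}
depth 2: {3,7}  total {0,3,4,7}
depth 3: {1,6}  total {0,1,3,4,6,7}
depth 4: {2,5}  total {0,1,2,3,4,5,6,7}
Reachable = {0,1,2,3,4,5,6,7}
trace reaching 1: b·tau·b

Answer: REACHABLE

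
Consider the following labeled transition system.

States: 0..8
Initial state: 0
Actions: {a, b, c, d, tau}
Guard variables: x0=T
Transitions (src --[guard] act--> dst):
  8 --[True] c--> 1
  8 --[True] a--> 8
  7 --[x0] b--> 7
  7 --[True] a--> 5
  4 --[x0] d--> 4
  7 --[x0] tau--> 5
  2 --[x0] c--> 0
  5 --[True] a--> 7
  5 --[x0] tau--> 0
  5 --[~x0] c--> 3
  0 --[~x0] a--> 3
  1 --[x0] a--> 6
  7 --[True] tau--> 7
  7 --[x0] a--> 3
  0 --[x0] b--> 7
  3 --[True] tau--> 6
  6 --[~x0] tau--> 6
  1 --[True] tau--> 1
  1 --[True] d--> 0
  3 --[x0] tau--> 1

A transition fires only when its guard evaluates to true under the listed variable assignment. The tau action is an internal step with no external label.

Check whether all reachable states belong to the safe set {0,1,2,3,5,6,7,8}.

Inv-set: {0,1,2,3,5,6,7,8}
Reachable = {0,1,3,5,6,7}
  0: ✓
  1: ✓
  3: ✓
  5: ✓
  6: ✓
  7: ✓

Answer: INVARIANT HOLDS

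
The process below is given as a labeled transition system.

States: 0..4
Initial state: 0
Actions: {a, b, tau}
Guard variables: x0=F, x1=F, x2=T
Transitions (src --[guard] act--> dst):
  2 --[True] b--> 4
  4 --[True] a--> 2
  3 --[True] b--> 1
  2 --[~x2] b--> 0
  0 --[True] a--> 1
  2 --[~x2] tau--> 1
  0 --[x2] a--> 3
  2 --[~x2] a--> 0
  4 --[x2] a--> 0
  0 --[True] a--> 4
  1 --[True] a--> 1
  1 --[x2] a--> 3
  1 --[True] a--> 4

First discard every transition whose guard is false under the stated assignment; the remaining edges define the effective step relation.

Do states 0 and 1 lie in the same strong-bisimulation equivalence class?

Compute ~ classes (split until stable):
  π0 = {{0,1,2,3,4}}
  π1 = {{0,1,4},{2,3}}
Fixed point at round 2; 2 class(es).
0∈{0,1,4}, 1∈{0,1,4}

Answer: BISIMILAR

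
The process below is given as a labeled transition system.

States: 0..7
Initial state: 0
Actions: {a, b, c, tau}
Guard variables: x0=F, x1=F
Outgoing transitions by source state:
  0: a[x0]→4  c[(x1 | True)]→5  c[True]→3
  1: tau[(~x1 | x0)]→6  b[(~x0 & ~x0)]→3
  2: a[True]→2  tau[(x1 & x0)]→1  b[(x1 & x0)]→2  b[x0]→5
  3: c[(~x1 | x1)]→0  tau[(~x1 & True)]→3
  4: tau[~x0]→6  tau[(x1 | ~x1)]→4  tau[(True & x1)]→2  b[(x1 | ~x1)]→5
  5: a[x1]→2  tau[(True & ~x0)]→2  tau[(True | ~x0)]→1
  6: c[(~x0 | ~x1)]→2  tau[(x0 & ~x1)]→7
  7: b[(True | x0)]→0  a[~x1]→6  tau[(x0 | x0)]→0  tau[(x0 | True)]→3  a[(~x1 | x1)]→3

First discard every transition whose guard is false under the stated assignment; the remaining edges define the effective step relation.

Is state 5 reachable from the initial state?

After dropping false guards: 17 live edges.
depth 0: {0}
depth 1: {3,5}  total {0,3,5}
depth 2: {1,2}  total {0,1,2,3,5}
depth 3: {6}  total {0,1,2,3,5,6}
Reachable = {0,1,2,3,5,6}
trace reaching 5: c

Answer: REACHABLE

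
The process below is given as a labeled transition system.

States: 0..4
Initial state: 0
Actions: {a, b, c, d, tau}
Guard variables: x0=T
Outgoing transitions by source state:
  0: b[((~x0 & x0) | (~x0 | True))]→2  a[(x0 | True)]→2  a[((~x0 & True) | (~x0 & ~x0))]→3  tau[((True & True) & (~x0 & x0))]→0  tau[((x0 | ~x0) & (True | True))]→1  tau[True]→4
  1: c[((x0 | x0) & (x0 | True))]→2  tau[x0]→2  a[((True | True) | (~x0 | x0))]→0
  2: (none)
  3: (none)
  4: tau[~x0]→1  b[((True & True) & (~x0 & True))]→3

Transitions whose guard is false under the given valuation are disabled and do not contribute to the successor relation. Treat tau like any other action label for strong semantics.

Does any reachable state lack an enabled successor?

Answer: DEADLOCK at state 2

Analysis:
Reach set: {0,1,2,4}
  0: a→2  b→2  tau→1  tau→4  [4 exit(s)]
  1: a→0  c→2  tau→2  [3 exit(s)]
  2: ∅  [deadlock]
  4: ∅  [deadlock]
witness 2: b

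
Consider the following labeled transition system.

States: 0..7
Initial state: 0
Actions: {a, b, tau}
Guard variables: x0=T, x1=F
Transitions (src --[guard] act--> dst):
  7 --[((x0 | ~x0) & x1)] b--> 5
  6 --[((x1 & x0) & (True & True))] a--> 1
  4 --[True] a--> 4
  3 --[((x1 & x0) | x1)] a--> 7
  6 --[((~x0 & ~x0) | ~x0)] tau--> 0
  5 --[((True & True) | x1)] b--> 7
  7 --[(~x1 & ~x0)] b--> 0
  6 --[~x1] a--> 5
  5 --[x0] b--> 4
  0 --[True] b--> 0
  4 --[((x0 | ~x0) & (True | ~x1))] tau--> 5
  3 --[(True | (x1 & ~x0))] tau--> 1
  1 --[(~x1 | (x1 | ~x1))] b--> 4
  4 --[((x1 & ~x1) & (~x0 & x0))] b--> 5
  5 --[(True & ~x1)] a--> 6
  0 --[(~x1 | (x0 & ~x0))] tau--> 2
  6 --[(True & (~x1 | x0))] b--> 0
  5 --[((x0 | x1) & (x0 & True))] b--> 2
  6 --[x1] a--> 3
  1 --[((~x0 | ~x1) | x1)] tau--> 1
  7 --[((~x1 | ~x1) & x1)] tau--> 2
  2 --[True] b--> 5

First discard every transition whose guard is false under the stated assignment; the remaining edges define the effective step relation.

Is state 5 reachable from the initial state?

14 transition(s) survive guard evaluation.
depth 0: {0}
depth 1: {2}  cumulative {0,2}
depth 2: {5}  cumulative {0,2,5}
depth 3: {4,6,7}  cumulative {0,2,4,5,6,7}
Reach set: {0,2,4,5,6,7}
trace reaching 5: tau·b

Answer: REACHABLE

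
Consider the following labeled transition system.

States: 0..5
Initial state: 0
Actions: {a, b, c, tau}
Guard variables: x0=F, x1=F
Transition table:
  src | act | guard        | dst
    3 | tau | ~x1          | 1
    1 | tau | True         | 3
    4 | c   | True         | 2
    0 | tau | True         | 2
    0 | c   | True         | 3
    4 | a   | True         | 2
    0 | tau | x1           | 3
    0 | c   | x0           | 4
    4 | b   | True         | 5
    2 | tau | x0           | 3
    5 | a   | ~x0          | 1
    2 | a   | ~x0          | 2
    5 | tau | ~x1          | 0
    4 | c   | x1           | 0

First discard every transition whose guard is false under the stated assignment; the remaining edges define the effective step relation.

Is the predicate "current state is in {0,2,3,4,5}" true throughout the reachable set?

Inv-set: {0,2,3,4,5}
Reach set: {0,1,2,3}
  0: ✓
  1: ✗ unsafe
  2: ✓
  3: ✓
reach 1 via c·tau — violates

Answer: INVARIANT VIOLATED at state 1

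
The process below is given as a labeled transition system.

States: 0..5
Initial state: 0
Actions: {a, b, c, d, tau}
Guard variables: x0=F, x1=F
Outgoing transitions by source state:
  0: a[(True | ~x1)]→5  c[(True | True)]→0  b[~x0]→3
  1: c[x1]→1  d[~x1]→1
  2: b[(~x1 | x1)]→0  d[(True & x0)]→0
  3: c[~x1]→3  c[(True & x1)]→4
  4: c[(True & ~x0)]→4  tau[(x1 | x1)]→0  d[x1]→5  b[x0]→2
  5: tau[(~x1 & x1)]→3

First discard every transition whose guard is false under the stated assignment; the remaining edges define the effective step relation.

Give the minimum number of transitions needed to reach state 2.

BFS to 2:
  Layer 0: {0}
  Layer 1: {3,5}
2 never appears.

Answer: UNREACHABLE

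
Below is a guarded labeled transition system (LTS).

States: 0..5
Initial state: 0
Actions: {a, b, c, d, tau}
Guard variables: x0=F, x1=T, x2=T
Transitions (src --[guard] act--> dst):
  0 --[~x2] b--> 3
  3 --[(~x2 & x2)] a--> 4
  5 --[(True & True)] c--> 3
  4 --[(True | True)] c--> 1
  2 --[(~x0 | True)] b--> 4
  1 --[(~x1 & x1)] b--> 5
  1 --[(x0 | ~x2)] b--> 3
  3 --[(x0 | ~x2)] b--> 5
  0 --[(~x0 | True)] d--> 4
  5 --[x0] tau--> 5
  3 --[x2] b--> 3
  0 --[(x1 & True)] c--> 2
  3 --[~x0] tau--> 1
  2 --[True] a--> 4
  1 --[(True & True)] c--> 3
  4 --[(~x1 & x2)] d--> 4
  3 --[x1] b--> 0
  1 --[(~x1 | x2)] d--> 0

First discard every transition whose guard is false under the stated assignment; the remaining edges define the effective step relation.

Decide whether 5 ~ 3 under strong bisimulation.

Refine partition for ~:
  P[0] = {{0,1,2,3,4,5}}
  P[1] = {{0,1},{2},{3},{4,5}}
  P[2] = {{0},{1},{2},{3},{4},{5}}
stable after 3 split(s): 6 block(s)
5∈{5}, 3∈{3}

Answer: NOT BISIMILAR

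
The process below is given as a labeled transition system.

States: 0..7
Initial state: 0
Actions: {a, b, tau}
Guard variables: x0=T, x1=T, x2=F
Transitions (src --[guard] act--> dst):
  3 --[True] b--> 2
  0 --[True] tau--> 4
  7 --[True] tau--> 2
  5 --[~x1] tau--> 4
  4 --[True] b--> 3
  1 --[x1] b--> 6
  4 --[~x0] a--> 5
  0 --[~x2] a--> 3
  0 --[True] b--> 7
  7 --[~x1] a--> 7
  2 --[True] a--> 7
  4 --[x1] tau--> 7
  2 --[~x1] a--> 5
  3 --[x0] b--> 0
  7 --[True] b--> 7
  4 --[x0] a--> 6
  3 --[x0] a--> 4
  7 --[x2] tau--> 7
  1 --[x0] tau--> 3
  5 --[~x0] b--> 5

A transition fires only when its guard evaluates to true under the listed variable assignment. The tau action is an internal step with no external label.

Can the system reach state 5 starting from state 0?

Answer: UNREACHABLE

Analysis:
Guard filter leaves 14 enabled edge(s).
depth 0: {0}
depth 1: {3,4,7}  total {0,3,4,7}
depth 2: {2,6}  total {0,2,3,4,6,7}
Reach set: {0,2,3,4,6,7}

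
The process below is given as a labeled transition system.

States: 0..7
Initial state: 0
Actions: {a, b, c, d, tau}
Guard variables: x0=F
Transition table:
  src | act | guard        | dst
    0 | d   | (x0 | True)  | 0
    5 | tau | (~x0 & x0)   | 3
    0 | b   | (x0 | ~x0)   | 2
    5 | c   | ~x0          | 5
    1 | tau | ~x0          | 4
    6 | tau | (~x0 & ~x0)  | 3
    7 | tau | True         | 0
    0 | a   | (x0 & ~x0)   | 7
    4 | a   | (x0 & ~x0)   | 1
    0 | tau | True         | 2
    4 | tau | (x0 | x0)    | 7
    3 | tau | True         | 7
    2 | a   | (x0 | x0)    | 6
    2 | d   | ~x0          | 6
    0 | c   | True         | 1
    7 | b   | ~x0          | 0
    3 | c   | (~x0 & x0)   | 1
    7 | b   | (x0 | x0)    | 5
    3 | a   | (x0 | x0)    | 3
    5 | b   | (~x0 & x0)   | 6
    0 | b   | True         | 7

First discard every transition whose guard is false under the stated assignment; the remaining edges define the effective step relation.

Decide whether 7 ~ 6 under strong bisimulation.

Answer: NOT BISIMILAR

Analysis:
Compute ~ classes (split until stable):
  π0 = {{0,1,2,3,4,5,6,7}}
  π1 = {{0},{1,3,6},{2},{4},{5},{7}}
  π2 = {{0},{1},{2},{3},{4},{5},{6},{7}}
stable after 3 split(s): 8 block(s)
[7]={7}  [6]={6}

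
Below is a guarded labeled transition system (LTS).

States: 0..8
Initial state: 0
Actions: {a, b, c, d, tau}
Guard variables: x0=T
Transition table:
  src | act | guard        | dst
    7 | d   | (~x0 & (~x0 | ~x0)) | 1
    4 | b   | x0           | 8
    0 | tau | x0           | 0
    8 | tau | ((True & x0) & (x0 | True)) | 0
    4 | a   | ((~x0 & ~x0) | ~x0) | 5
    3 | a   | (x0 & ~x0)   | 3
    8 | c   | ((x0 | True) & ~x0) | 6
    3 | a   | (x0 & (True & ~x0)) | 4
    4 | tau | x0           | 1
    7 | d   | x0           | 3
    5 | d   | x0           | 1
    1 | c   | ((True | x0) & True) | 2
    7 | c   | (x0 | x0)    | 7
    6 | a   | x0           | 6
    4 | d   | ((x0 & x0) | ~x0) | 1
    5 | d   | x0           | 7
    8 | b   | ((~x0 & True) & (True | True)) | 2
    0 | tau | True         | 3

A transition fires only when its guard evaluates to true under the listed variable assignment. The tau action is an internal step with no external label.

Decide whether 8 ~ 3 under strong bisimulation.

Answer: NOT BISIMILAR

Working:
Refine partition for ~:
  round 0: {{0,1,2,3,4,5,6,7,8}}
  round 1: {{0,8},{1},{2,3},{4},{5},{6},{7}}
  round 2: {{0},{1},{2,3},{4},{5},{6},{7},{8}}
8 equivalence class(es) (converged in 3)
class of 8: {8}; class of 3: {2,3}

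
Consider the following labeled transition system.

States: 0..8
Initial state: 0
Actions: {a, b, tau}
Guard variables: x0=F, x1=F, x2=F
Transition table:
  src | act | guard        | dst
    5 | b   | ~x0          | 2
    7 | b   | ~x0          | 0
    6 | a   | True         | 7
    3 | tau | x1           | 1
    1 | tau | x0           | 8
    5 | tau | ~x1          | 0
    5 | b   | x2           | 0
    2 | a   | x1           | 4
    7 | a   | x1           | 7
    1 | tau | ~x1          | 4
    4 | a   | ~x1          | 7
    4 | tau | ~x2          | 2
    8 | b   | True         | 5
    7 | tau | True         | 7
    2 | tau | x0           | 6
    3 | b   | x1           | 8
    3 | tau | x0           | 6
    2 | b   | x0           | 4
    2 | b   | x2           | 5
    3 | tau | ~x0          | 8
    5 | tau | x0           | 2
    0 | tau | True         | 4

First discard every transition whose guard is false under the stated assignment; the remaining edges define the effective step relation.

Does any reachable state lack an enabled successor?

R = {0,2,4,7}
  0: tau→4  [deg 1]
  2: ∅  [deadlock]
  4: a→7  tau→2  [deg 2]
  7: b→0  tau→7  [deg 2]
Path to 2: tau·tau

Answer: DEADLOCK at state 2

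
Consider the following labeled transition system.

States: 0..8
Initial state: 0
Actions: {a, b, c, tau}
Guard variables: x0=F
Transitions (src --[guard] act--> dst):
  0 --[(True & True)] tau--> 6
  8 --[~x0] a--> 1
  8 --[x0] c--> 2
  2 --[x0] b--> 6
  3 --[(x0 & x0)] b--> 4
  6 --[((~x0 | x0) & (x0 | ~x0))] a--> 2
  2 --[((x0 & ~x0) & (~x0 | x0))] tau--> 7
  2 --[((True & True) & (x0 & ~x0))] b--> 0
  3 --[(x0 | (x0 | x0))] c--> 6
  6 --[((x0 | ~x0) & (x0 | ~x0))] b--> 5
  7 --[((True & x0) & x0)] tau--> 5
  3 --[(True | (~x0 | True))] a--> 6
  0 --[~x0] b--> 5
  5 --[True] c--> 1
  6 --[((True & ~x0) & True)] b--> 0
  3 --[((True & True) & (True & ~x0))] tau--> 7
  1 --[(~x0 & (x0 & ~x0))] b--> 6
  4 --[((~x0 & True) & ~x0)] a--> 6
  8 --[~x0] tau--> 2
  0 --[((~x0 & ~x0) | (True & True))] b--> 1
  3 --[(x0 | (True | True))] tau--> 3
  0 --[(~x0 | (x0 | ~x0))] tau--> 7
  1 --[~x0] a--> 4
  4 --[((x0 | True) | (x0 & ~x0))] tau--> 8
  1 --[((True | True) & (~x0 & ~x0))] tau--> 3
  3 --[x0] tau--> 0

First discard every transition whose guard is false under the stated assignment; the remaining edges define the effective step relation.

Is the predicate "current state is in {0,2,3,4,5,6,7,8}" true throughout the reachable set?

Safe = {0,2,3,4,5,6,7,8}
Reach set: {0,1,2,3,4,5,6,7,8}
  0: ✓
  1: VIOLATES
  2: ✓
  3: ✓
  4: ✓
  5: ✓
  6: ✓
  7: ✓
  8: ✓
reach 1 via b — violates

Answer: INVARIANT VIOLATED at state 1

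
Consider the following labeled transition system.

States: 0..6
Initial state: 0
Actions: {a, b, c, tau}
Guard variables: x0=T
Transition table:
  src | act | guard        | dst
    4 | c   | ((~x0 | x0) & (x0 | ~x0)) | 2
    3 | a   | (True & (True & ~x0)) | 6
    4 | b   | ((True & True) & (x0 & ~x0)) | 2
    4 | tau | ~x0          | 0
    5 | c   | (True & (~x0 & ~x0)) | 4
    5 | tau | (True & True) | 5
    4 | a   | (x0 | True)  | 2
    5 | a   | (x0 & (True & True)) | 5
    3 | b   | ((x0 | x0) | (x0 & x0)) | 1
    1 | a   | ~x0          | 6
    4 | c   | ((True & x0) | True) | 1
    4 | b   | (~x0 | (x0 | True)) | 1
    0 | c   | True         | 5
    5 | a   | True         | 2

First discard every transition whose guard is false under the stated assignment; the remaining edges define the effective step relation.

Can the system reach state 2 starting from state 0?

Answer: REACHABLE

Working:
Guard filter leaves 9 enabled edge(s).
L0 = {0}
L1 = {5}  now seen {0,5}
L2 = {2}  now seen {0,2,5}
Reachable = {0,2,5}
witness 2: c·a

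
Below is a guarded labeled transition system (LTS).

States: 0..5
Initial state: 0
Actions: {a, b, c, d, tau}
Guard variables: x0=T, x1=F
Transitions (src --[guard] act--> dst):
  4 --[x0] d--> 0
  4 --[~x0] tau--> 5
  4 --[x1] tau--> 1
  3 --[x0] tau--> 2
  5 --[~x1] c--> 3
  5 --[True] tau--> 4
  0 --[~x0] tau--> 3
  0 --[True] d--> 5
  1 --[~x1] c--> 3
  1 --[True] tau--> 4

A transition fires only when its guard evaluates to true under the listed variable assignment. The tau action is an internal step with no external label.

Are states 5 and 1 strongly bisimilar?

Bisimulation quotient by refinement:
  π0 = {{0,1,2,3,4,5}}
  π1 = {{0,4},{1,5},{2},{3}}
  π2 = {{0},{1,5},{2},{3},{4}}
5 equivalence class(es) (converged in 3)
5∈{1,5}, 1∈{1,5}

Answer: BISIMILAR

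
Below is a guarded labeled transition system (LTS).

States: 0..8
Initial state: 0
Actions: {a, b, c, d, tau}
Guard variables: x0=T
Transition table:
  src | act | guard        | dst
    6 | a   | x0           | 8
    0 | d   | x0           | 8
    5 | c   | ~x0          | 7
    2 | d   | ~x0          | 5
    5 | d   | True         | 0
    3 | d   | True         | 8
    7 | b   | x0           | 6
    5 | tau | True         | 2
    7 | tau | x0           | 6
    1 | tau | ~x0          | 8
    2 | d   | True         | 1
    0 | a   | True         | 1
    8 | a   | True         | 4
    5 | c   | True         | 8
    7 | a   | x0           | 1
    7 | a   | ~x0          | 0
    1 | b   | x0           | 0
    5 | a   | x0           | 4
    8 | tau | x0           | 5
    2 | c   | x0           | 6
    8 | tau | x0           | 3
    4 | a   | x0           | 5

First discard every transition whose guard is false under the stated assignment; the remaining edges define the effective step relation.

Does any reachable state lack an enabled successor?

Answer: DEADLOCK-FREE

Working:
Reachable = {0,1,2,3,4,5,6,8}
  0: a→1  d→8  [2 exit(s)]
  1: b→0  [1 exit(s)]
  2: c→6  d→1  [2 exit(s)]
  3: d→8  [1 exit(s)]
  4: a→5  [1 exit(s)]
  5: a→4  c→8  d→0  tau→2  [4 exit(s)]
  6: a→8  [1 exit(s)]
  8: a→4  tau→3  tau→5  [3 exit(s)]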